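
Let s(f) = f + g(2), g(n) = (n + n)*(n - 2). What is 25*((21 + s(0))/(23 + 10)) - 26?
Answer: -111/11 ≈ -10.091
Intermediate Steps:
g(n) = 2*n*(-2 + n) (g(n) = (2*n)*(-2 + n) = 2*n*(-2 + n))
s(f) = f (s(f) = f + 2*2*(-2 + 2) = f + 2*2*0 = f + 0 = f)
25*((21 + s(0))/(23 + 10)) - 26 = 25*((21 + 0)/(23 + 10)) - 26 = 25*(21/33) - 26 = 25*(21*(1/33)) - 26 = 25*(7/11) - 26 = 175/11 - 26 = -111/11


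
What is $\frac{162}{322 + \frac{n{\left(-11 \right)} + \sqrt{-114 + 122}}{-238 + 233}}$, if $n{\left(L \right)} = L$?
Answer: $\frac{1313010}{2627633} + \frac{1620 \sqrt{2}}{2627633} \approx 0.50056$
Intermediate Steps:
$\frac{162}{322 + \frac{n{\left(-11 \right)} + \sqrt{-114 + 122}}{-238 + 233}} = \frac{162}{322 + \frac{-11 + \sqrt{-114 + 122}}{-238 + 233}} = \frac{162}{322 + \frac{-11 + \sqrt{8}}{-5}} = \frac{162}{322 + \left(-11 + 2 \sqrt{2}\right) \left(- \frac{1}{5}\right)} = \frac{162}{322 + \left(\frac{11}{5} - \frac{2 \sqrt{2}}{5}\right)} = \frac{162}{\frac{1621}{5} - \frac{2 \sqrt{2}}{5}}$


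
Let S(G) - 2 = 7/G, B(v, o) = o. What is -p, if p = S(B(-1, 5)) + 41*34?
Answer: -6987/5 ≈ -1397.4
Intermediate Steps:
S(G) = 2 + 7/G
p = 6987/5 (p = (2 + 7/5) + 41*34 = (2 + 7*(⅕)) + 1394 = (2 + 7/5) + 1394 = 17/5 + 1394 = 6987/5 ≈ 1397.4)
-p = -1*6987/5 = -6987/5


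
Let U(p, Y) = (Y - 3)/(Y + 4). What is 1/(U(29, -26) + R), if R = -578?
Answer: -22/12687 ≈ -0.0017341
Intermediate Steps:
U(p, Y) = (-3 + Y)/(4 + Y)
1/(U(29, -26) + R) = 1/((-3 - 26)/(4 - 26) - 578) = 1/(-29/(-22) - 578) = 1/(-1/22*(-29) - 578) = 1/(29/22 - 578) = 1/(-12687/22) = -22/12687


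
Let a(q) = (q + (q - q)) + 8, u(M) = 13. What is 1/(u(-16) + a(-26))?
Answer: -1/5 ≈ -0.20000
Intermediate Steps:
a(q) = 8 + q (a(q) = (q + 0) + 8 = q + 8 = 8 + q)
1/(u(-16) + a(-26)) = 1/(13 + (8 - 26)) = 1/(13 - 18) = 1/(-5) = -1/5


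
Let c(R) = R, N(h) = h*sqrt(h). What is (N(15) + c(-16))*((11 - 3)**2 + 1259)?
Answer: -21168 + 19845*sqrt(15) ≈ 55691.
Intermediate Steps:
N(h) = h**(3/2)
(N(15) + c(-16))*((11 - 3)**2 + 1259) = (15**(3/2) - 16)*((11 - 3)**2 + 1259) = (15*sqrt(15) - 16)*(8**2 + 1259) = (-16 + 15*sqrt(15))*(64 + 1259) = (-16 + 15*sqrt(15))*1323 = -21168 + 19845*sqrt(15)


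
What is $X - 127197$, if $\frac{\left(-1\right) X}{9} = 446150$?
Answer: $-4142547$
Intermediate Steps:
$X = -4015350$ ($X = \left(-9\right) 446150 = -4015350$)
$X - 127197 = -4015350 - 127197 = -4142547$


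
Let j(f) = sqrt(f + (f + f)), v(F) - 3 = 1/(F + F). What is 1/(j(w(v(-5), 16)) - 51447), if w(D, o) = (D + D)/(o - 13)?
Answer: -257235/13233969016 - sqrt(145)/13233969016 ≈ -1.9438e-5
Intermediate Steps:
v(F) = 3 + 1/(2*F) (v(F) = 3 + 1/(F + F) = 3 + 1/(2*F))
w(D, o) = 2*D/(-13 + o) (w(D, o) = (2*D)/(-13 + o) = 2*D/(-13 + o))
j(f) = sqrt(3)*sqrt(f) (j(f) = sqrt(f + 2*f) = sqrt(3*f) = sqrt(3)*sqrt(f))
1/(j(w(v(-5), 16)) - 51447) = 1/(sqrt(3)*sqrt(2*(3 + (1/2)/(-5))/(-13 + 16)) - 51447) = 1/(sqrt(3)*sqrt(2*(3 + (1/2)*(-1/5))/3) - 51447) = 1/(sqrt(3)*sqrt(2*(3 - 1/10)*(1/3)) - 51447) = 1/(sqrt(3)*sqrt(2*(29/10)*(1/3)) - 51447) = 1/(sqrt(3)*sqrt(29/15) - 51447) = 1/(sqrt(3)*(sqrt(435)/15) - 51447) = 1/(sqrt(145)/5 - 51447) = 1/(-51447 + sqrt(145)/5)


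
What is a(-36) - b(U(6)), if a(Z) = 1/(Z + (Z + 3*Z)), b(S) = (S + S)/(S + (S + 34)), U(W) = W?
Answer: -1103/4140 ≈ -0.26643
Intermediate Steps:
b(S) = 2*S/(34 + 2*S) (b(S) = (2*S)/(S + (34 + S)) = (2*S)/(34 + 2*S) = 2*S/(34 + 2*S))
a(Z) = 1/(5*Z) (a(Z) = 1/(Z + 4*Z) = 1/(5*Z))
a(-36) - b(U(6)) = (⅕)/(-36) - 6/(17 + 6) = (⅕)*(-1/36) - 6/23 = -1/180 - 6/23 = -1103/4140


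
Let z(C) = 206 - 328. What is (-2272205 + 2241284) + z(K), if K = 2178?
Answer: -31043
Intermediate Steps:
z(C) = -122
(-2272205 + 2241284) + z(K) = (-2272205 + 2241284) - 122 = -30921 - 122 = -31043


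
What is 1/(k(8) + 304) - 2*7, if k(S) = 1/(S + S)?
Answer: -68094/4865 ≈ -13.997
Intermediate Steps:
k(S) = 1/(2*S)
1/(k(8) + 304) - 2*7 = 1/((1/2)/8 + 304) - 2*7 = 1/((1/2)*(1/8) + 304) - 1*14 = 1/(1/16 + 304) - 14 = 1/(4865/16) - 14 = 16/4865 - 14 = -68094/4865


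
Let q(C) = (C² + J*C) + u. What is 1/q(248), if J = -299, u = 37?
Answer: -1/12611 ≈ -7.9296e-5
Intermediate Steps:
q(C) = 37 + C² - 299*C (q(C) = (C² - 299*C) + 37 = 37 + C² - 299*C)
1/q(248) = 1/(37 + 248² - 299*248) = 1/(37 + 61504 - 74152) = 1/(-12611) = -1/12611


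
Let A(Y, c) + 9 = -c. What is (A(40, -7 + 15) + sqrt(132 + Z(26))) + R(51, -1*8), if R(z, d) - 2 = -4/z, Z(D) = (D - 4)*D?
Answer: -769/51 + 8*sqrt(11) ≈ 11.455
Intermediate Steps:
A(Y, c) = -9 - c
Z(D) = D*(-4 + D) (Z(D) = (-4 + D)*D = D*(-4 + D))
R(z, d) = 2 - 4/z
(A(40, -7 + 15) + sqrt(132 + Z(26))) + R(51, -1*8) = ((-9 - (-7 + 15)) + sqrt(132 + 26*(-4 + 26))) + (2 - 4/51) = ((-9 - 1*8) + sqrt(132 + 26*22)) + (2 - 4*1/51) = ((-9 - 8) + sqrt(132 + 572)) + (2 - 4/51) = (-17 + sqrt(704)) + 98/51 = (-17 + 8*sqrt(11)) + 98/51 = -769/51 + 8*sqrt(11)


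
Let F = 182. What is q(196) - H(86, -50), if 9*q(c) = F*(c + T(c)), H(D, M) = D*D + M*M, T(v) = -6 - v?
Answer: -30052/3 ≈ -10017.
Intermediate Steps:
H(D, M) = D² + M²
q(c) = -364/3 (q(c) = (182*(c + (-6 - c)))/9 = (182*(-6))/9 = (⅑)*(-1092) = -364/3)
q(196) - H(86, -50) = -364/3 - (86² + (-50)²) = -364/3 - (7396 + 2500) = -364/3 - 1*9896 = -364/3 - 9896 = -30052/3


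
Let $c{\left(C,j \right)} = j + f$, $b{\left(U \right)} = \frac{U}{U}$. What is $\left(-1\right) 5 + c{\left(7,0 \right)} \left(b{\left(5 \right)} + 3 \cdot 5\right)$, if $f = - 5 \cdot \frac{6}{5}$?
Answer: $-101$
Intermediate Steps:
$b{\left(U \right)} = 1$
$f = -6$ ($f = - 5 \cdot 6 \cdot \frac{1}{5} = \left(-5\right) \frac{6}{5} = -6$)
$c{\left(C,j \right)} = -6 + j$ ($c{\left(C,j \right)} = j - 6 = -6 + j$)
$\left(-1\right) 5 + c{\left(7,0 \right)} \left(b{\left(5 \right)} + 3 \cdot 5\right) = \left(-1\right) 5 + \left(-6 + 0\right) \left(1 + 3 \cdot 5\right) = -5 - 6 \left(1 + 15\right) = -5 - 96 = -101$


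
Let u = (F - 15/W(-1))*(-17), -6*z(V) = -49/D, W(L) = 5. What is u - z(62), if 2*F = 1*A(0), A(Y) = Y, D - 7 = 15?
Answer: 6683/132 ≈ 50.629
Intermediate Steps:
D = 22 (D = 7 + 15 = 22)
z(V) = 49/132 (z(V) = -(-49)/(6*22) = -1/6*(-49/22) = 49/132)
F = 0 (F = (1*0)/2 = (1/2)*0 = 0)
u = 51 (u = (0 - 15/5)*(-17) = (0 - 15*1/5)*(-17) = (0 - 3)*(-17) = -3*(-17) = 51)
u - z(62) = 51 - 1*49/132 = 51 - 49/132 = 6683/132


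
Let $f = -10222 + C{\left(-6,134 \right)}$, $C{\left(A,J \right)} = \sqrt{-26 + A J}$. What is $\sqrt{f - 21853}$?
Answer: $\sqrt{-32075 + i \sqrt{830}} \approx 0.0804 + 179.09 i$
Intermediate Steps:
$f = -10222 + i \sqrt{830}$ ($f = -10222 + \sqrt{-26 - 804} = -10222 + \sqrt{-830} = -10222 + i \sqrt{830} \approx -10222.0 + 28.81 i$)
$\sqrt{f - 21853} = \sqrt{\left(-10222 + i \sqrt{830}\right) - 21853} = \sqrt{-32075 + i \sqrt{830}}$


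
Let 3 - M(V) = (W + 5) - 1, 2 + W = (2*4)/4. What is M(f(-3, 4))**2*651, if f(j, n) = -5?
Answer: 651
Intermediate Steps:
W = 0 (W = -2 + (2*4)/4 = -2 + 8*(1/4) = -2 + 2 = 0)
M(V) = -1 (M(V) = 3 - ((0 + 5) - 1) = 3 - (5 - 1) = 3 - 1*4 = 3 - 4 = -1)
M(f(-3, 4))**2*651 = (-1)**2*651 = 1*651 = 651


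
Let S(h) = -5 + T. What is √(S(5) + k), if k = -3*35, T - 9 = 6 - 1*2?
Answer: I*√97 ≈ 9.8489*I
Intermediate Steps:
T = 13 (T = 9 + (6 - 1*2) = 9 + (6 - 2) = 9 + 4 = 13)
S(h) = 8 (S(h) = -5 + 13 = 8)
k = -105
√(S(5) + k) = √(8 - 105) = √(-97) = I*√97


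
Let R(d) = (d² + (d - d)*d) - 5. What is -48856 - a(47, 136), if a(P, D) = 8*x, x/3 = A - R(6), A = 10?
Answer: -48352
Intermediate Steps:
R(d) = -5 + d² (R(d) = (d² + 0*d) - 5 = (d² + 0) - 5 = d² - 5 = -5 + d²)
x = -63 (x = 3*(10 - (-5 + 6²)) = 3*(10 - (-5 + 36)) = 3*(10 - 1*31) = 3*(10 - 31) = 3*(-21) = -63)
a(P, D) = -504 (a(P, D) = 8*(-63) = -504)
-48856 - a(47, 136) = -48856 - 1*(-504) = -48856 + 504 = -48352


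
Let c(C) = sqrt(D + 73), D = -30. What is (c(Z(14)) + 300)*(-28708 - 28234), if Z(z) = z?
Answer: -17082600 - 56942*sqrt(43) ≈ -1.7456e+7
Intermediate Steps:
c(C) = sqrt(43) (c(C) = sqrt(-30 + 73) = sqrt(43))
(c(Z(14)) + 300)*(-28708 - 28234) = (sqrt(43) + 300)*(-28708 - 28234) = (300 + sqrt(43))*(-56942) = -17082600 - 56942*sqrt(43)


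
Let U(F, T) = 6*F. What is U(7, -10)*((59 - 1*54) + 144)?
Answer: 6258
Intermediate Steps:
U(7, -10)*((59 - 1*54) + 144) = (6*7)*((59 - 1*54) + 144) = 42*((59 - 54) + 144) = 42*(5 + 144) = 42*149 = 6258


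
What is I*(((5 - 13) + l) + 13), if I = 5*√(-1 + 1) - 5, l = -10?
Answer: 25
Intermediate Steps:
I = -5 (I = 5*√0 - 5 = 5*0 - 5 = 0 - 5 = -5)
I*(((5 - 13) + l) + 13) = -5*(((5 - 13) - 10) + 13) = -5*((-8 - 10) + 13) = -5*(-18 + 13) = -5*(-5) = 25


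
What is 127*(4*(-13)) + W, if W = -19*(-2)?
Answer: -6566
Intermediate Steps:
W = 38
127*(4*(-13)) + W = 127*(4*(-13)) + 38 = 127*(-52) + 38 = -6604 + 38 = -6566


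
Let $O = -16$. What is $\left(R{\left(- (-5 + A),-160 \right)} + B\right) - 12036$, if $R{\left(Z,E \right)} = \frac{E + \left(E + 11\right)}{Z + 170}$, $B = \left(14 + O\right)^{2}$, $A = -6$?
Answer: $- \frac{2178101}{181} \approx -12034.0$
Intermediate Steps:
$B = 4$ ($B = \left(14 - 16\right)^{2} = \left(-2\right)^{2} = 4$)
$R{\left(Z,E \right)} = \frac{11 + 2 E}{170 + Z}$ ($R{\left(Z,E \right)} = \frac{E + \left(11 + E\right)}{170 + Z} = \frac{11 + 2 E}{170 + Z}$)
$\left(R{\left(- (-5 + A),-160 \right)} + B\right) - 12036 = \left(\frac{11 + 2 \left(-160\right)}{170 - \left(-5 - 6\right)} + 4\right) - 12036 = \left(\frac{11 - 320}{170 - -11} + 4\right) - 12036 = \left(\frac{1}{170 + 11} \left(-309\right) + 4\right) - 12036 = \left(\frac{1}{181} \left(-309\right) + 4\right) - 12036 = \left(- \frac{309}{181} + 4\right) - 12036 = \frac{415}{181} - 12036 = - \frac{2178101}{181}$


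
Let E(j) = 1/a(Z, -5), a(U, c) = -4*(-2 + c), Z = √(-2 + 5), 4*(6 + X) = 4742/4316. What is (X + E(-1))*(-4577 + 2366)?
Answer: 760117479/60424 ≈ 12580.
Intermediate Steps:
X = -49421/8632 (X = -6 + (4742/4316)/4 = -6 + (4742*(1/4316))/4 = -6 + (¼)*(2371/2158) = -6 + 2371/8632 = -49421/8632 ≈ -5.7253)
Z = √3 ≈ 1.7320
a(U, c) = 8 - 4*c
E(j) = 1/28 (E(j) = 1/(8 - 4*(-5)) = 1/(8 + 20) = 1/28)
(X + E(-1))*(-4577 + 2366) = (-49421/8632 + 1/28)*(-4577 + 2366) = -343789/60424*(-2211) = 760117479/60424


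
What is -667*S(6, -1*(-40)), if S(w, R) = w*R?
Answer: -160080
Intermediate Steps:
S(w, R) = R*w
-667*S(6, -1*(-40)) = -667*(-1*(-40))*6 = -26680*6 = -667*240 = -160080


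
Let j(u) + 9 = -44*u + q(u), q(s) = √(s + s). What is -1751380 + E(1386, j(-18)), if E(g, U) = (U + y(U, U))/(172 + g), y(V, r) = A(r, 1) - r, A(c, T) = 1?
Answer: -2728650039/1558 ≈ -1.7514e+6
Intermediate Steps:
q(s) = √2*√s (q(s) = √(2*s) = √2*√s)
y(V, r) = 1 - r
j(u) = -9 - 44*u + √2*√u (j(u) = -9 + (-44*u + √2*√u) = -9 - 44*u + √2*√u)
E(g, U) = 1/(172 + g) (E(g, U) = (U + (1 - U))/(172 + g) = 1/(172 + g))
-1751380 + E(1386, j(-18)) = -1751380 + 1/(172 + 1386) = -1751380 + 1/1558 = -2728650039/1558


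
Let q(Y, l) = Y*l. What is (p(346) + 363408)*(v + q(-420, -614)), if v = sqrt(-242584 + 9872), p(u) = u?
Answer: 93804881520 + 727508*I*sqrt(58178) ≈ 9.3805e+10 + 1.7548e+8*I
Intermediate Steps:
v = 2*I*sqrt(58178) (v = sqrt(-232712) = 2*I*sqrt(58178) ≈ 482.4*I)
(p(346) + 363408)*(v + q(-420, -614)) = (346 + 363408)*(2*I*sqrt(58178) - 420*(-614)) = 363754*(2*I*sqrt(58178) + 257880) = 363754*(257880 + 2*I*sqrt(58178)) = 93804881520 + 727508*I*sqrt(58178)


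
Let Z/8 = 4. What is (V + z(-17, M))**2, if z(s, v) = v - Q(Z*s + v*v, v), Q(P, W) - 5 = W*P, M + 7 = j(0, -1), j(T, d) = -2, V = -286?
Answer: 19954089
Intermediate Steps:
Z = 32 (Z = 8*4 = 32)
M = -9 (M = -7 - 2 = -9)
Q(P, W) = 5 + P*W (Q(P, W) = 5 + W*P = 5 + P*W)
z(s, v) = -5 + v - v*(v**2 + 32*s) (z(s, v) = v - (5 + (32*s + v*v)*v) = v - (5 + (32*s + v**2)*v) = v - (5 + (v**2 + 32*s)*v) = v - (5 + v*(v**2 + 32*s)) = v + (-5 - v*(v**2 + 32*s)) = -5 + v - v*(v**2 + 32*s))
(V + z(-17, M))**2 = (-286 + (-5 - 9 - 1*(-9)*((-9)**2 + 32*(-17))))**2 = (-286 + (-5 - 9 - 1*(-9)*(81 - 544)))**2 = (-286 + (-5 - 9 - 1*(-9)*(-463)))**2 = (-286 + (-5 - 9 - 4167))**2 = (-286 - 4181)**2 = (-4467)**2 = 19954089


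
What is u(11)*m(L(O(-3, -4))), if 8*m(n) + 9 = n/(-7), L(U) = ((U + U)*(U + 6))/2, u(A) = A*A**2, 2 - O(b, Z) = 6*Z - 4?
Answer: -1521333/56 ≈ -27167.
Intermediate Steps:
O(b, Z) = 6 - 6*Z (O(b, Z) = 2 - (6*Z - 4) = 2 - (-4 + 6*Z) = 2 + (4 - 6*Z) = 6 - 6*Z)
u(A) = A**3
L(U) = U*(6 + U) (L(U) = ((2*U)*(6 + U))*(1/2) = (2*U*(6 + U))*(1/2) = U*(6 + U))
m(n) = -9/8 - n/56 (m(n) = -9/8 + (n/(-7))/8 = -9/8 + (n*(-1/7))/8 = -9/8 + (-n/7)/8 = -9/8 - n/56)
u(11)*m(L(O(-3, -4))) = 11**3*(-9/8 - (6 - 6*(-4))*(6 + (6 - 6*(-4)))/56) = 1331*(-9/8 - (6 + 24)*(6 + (6 + 24))/56) = 1331*(-9/8 - 15*(6 + 30)/28) = 1331*(-9/8 - 15*36/28) = 1331*(-9/8 - 1/56*1080) = 1331*(-9/8 - 135/7) = 1331*(-1143/56) = -1521333/56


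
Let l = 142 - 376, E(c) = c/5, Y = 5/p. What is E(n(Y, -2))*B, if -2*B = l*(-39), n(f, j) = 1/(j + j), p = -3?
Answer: 4563/20 ≈ 228.15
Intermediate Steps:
Y = -5/3 (Y = 5/(-3) = 5*(-⅓) = -5/3 ≈ -1.6667)
n(f, j) = 1/(2*j)
E(c) = c/5 (E(c) = c*(⅕) = c/5)
l = -234
B = -4563 (B = -(-117)*(-39) = -½*9126 = -4563)
E(n(Y, -2))*B = (((½)/(-2))/5)*(-4563) = (((½)*(-½))/5)*(-4563) = ((⅕)*(-¼))*(-4563) = -1/20*(-4563) = 4563/20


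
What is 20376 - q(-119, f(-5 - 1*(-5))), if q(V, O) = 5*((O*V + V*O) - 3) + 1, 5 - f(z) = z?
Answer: 26340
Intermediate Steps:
f(z) = 5 - z
q(V, O) = -14 + 10*O*V (q(V, O) = 5*((O*V + O*V) - 3) + 1 = 5*(2*O*V - 3) + 1 = 5*(-3 + 2*O*V) + 1 = (-15 + 10*O*V) + 1 = -14 + 10*O*V)
20376 - q(-119, f(-5 - 1*(-5))) = 20376 - (-14 + 10*(5 - (-5 - 1*(-5)))*(-119)) = 20376 - (-14 + 10*(5 - (-5 + 5))*(-119)) = 20376 - (-14 + 10*(5 - 1*0)*(-119)) = 20376 - (-14 + 10*(5 + 0)*(-119)) = 20376 - (-14 + 10*5*(-119)) = 20376 - (-14 - 5950) = 20376 - 1*(-5964) = 20376 + 5964 = 26340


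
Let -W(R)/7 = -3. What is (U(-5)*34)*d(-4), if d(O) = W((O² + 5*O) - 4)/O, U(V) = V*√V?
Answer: 1785*I*√5/2 ≈ 1995.7*I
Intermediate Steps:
W(R) = 21 (W(R) = -7*(-3) = 21)
U(V) = V^(3/2)
d(O) = 21/O
(U(-5)*34)*d(-4) = ((-5)^(3/2)*34)*(21/(-4)) = (-5*I*√5*34)*(21*(-¼)) = -170*I*√5*(-21/4) = 1785*I*√5/2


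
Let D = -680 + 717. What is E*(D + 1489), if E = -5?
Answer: -7630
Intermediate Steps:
D = 37
E*(D + 1489) = -5*(37 + 1489) = -5*1526 = -7630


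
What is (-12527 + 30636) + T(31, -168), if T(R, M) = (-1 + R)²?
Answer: 19009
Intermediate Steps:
(-12527 + 30636) + T(31, -168) = (-12527 + 30636) + (-1 + 31)² = 18109 + 30² = 18109 + 900 = 19009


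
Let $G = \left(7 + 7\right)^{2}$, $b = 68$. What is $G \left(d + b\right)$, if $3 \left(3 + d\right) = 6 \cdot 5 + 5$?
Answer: $\frac{45080}{3} \approx 15027.0$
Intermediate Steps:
$d = \frac{26}{3}$ ($d = -3 + \frac{6 \cdot 5 + 5}{3} = -3 + \frac{30 + 5}{3} = -3 + \frac{1}{3} \cdot 35 = -3 + \frac{35}{3} = \frac{26}{3} \approx 8.6667$)
$G = 196$ ($G = 14^{2} = 196$)
$G \left(d + b\right) = 196 \left(\frac{26}{3} + 68\right) = 196 \cdot \frac{230}{3} = \frac{45080}{3}$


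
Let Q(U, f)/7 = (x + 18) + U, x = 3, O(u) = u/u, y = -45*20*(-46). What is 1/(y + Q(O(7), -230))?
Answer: 1/41554 ≈ 2.4065e-5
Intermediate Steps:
y = 41400 (y = -900*(-46) = 41400)
O(u) = 1
Q(U, f) = 147 + 7*U (Q(U, f) = 7*((3 + 18) + U) = 7*(21 + U) = 147 + 7*U)
1/(y + Q(O(7), -230)) = 1/(41400 + (147 + 7*1)) = 1/(41400 + (147 + 7)) = 1/(41400 + 154) = 1/41554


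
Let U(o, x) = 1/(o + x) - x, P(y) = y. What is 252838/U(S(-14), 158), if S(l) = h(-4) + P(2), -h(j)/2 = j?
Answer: -42476784/26543 ≈ -1600.3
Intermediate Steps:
h(j) = -2*j
S(l) = 10 (S(l) = -2*(-4) + 2 = 8 + 2 = 10)
252838/U(S(-14), 158) = 252838/(((1 - 1*158² - 1*10*158)/(10 + 158))) = 252838/(((1 - 1*24964 - 1580)/168)) = 252838/(((1 - 24964 - 1580)/168)) = 252838/(((1/168)*(-26543))) = 252838/(-26543/168) = 252838*(-168/26543) = -42476784/26543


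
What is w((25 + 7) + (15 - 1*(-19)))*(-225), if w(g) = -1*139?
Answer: 31275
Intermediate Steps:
w(g) = -139
w((25 + 7) + (15 - 1*(-19)))*(-225) = -139*(-225) = 31275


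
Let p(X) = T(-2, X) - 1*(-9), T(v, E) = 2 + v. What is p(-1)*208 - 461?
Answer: 1411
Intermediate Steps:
p(X) = 9 (p(X) = (2 - 2) - 1*(-9) = 0 + 9 = 9)
p(-1)*208 - 461 = 9*208 - 461 = 1872 - 461 = 1411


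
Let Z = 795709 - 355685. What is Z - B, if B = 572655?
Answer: -132631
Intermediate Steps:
Z = 440024
Z - B = 440024 - 1*572655 = 440024 - 572655 = -132631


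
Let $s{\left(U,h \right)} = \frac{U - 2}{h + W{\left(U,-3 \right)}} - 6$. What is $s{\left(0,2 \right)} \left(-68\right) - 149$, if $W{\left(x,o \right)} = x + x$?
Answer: $327$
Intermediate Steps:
$W{\left(x,o \right)} = 2 x$
$s{\left(U,h \right)} = -6 + \frac{-2 + U}{h + 2 U}$ ($s{\left(U,h \right)} = \frac{U - 2}{h + 2 U} - 6 = \frac{-2 + U}{h + 2 U} - 6 = -6 + \frac{-2 + U}{h + 2 U}$)
$s{\left(0,2 \right)} \left(-68\right) - 149 = \frac{-2 - 0 - 12}{2 + 2 \cdot 0} \left(-68\right) - 149 = \frac{-2 + 0 - 12}{2 + 0} \left(-68\right) - 149 = \frac{1}{2} \left(-14\right) \left(-68\right) - 149 = \left(-7\right) \left(-68\right) - 149 = 476 - 149 = 327$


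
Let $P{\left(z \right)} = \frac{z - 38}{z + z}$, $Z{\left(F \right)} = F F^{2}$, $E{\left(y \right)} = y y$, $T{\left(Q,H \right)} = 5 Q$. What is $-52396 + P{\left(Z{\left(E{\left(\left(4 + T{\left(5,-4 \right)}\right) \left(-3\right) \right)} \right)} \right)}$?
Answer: $- \frac{45440123229934157}{867252402018} \approx -52396.0$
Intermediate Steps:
$E{\left(y \right)} = y^{2}$
$Z{\left(F \right)} = F^{3}$
$P{\left(z \right)} = \frac{-38 + z}{2 z}$
$-52396 + P{\left(Z{\left(E{\left(\left(4 + T{\left(5,-4 \right)}\right) \left(-3\right) \right)} \right)} \right)} = -52396 + \frac{-38 + \left(\left(\left(4 + 5 \cdot 5\right) \left(-3\right)\right)^{2}\right)^{3}}{2 \left(\left(\left(4 + 5 \cdot 5\right) \left(-3\right)\right)^{2}\right)^{3}} = -52396 + \frac{-38 + \left(\left(\left(4 + 25\right) \left(-3\right)\right)^{2}\right)^{3}}{2 \left(\left(\left(4 + 25\right) \left(-3\right)\right)^{2}\right)^{3}} = -52396 + \frac{-38 + \left(\left(29 \left(-3\right)\right)^{2}\right)^{3}}{2 \left(\left(29 \left(-3\right)\right)^{2}\right)^{3}} = -52396 + \frac{-38 + \left(\left(-87\right)^{2}\right)^{3}}{2 \left(\left(-87\right)^{2}\right)^{3}} = -52396 + \frac{-38 + 7569^{3}}{2 \cdot 7569^{3}} = -52396 + \frac{-38 + 433626201009}{2 \cdot 433626201009} = -52396 + \frac{1}{2} \cdot \frac{1}{433626201009} \cdot 433626200971 = -52396 + \frac{433626200971}{867252402018} = - \frac{45440123229934157}{867252402018}$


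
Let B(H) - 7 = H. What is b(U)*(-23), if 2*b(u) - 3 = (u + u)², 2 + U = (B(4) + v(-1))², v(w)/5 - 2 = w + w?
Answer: -1302881/2 ≈ -6.5144e+5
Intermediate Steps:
B(H) = 7 + H
v(w) = 10 + 10*w (v(w) = 10 + 5*(w + w) = 10 + 5*(2*w) = 10 + 10*w)
U = 119 (U = -2 + ((7 + 4) + (10 + 10*(-1)))² = -2 + (11 + (10 - 10))² = -2 + (11 + 0)² = -2 + 11² = -2 + 121 = 119)
b(u) = 3/2 + 2*u² (b(u) = 3/2 + (u + u)²/2 = 3/2 + (2*u)²/2 = 3/2 + (4*u²)/2 = 3/2 + 2*u²)
b(U)*(-23) = (3/2 + 2*119²)*(-23) = (3/2 + 2*14161)*(-23) = (3/2 + 28322)*(-23) = (56647/2)*(-23) = -1302881/2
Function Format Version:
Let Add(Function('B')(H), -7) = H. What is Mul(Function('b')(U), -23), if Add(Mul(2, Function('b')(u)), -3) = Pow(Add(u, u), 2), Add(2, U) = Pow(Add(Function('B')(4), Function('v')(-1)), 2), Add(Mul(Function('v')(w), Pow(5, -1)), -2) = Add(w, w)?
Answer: Rational(-1302881, 2) ≈ -6.5144e+5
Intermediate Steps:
Function('B')(H) = Add(7, H)
Function('v')(w) = Add(10, Mul(10, w)) (Function('v')(w) = Add(10, Mul(5, Add(w, w))) = Add(10, Mul(5, Mul(2, w))) = Add(10, Mul(10, w)))
U = 119 (U = Add(-2, Pow(Add(Add(7, 4), Add(10, Mul(10, -1))), 2)) = Add(-2, Pow(Add(11, Add(10, -10)), 2)) = Add(-2, Pow(Add(11, 0), 2)) = Add(-2, Pow(11, 2)) = Add(-2, 121) = 119)
Function('b')(u) = Add(Rational(3, 2), Mul(2, Pow(u, 2))) (Function('b')(u) = Add(Rational(3, 2), Mul(Rational(1, 2), Pow(Add(u, u), 2))) = Add(Rational(3, 2), Mul(Rational(1, 2), Pow(Mul(2, u), 2))) = Add(Rational(3, 2), Mul(Rational(1, 2), Mul(4, Pow(u, 2)))) = Add(Rational(3, 2), Mul(2, Pow(u, 2))))
Mul(Function('b')(U), -23) = Mul(Add(Rational(3, 2), Mul(2, Pow(119, 2))), -23) = Mul(Add(Rational(3, 2), Mul(2, 14161)), -23) = Mul(Add(Rational(3, 2), 28322), -23) = Mul(Rational(56647, 2), -23) = Rational(-1302881, 2)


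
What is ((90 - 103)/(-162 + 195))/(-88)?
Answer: 13/2904 ≈ 0.0044766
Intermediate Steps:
((90 - 103)/(-162 + 195))/(-88) = -(-13)/(88*33) = -1/88*(-13/33) = 13/2904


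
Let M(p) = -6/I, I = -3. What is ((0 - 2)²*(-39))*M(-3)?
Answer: -312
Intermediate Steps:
M(p) = 2 (M(p) = -6/(-3) = -6*(-⅓) = 2)
((0 - 2)²*(-39))*M(-3) = ((0 - 2)²*(-39))*2 = ((-2)²*(-39))*2 = (4*(-39))*2 = -156*2 = -312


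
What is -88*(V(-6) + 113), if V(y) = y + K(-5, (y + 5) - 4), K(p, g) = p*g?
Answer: -11616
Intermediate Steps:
K(p, g) = g*p
V(y) = -5 - 4*y (V(y) = y + ((y + 5) - 4)*(-5) = y + ((5 + y) - 4)*(-5) = y + (1 + y)*(-5) = y + (-5 - 5*y) = -5 - 4*y)
-88*(V(-6) + 113) = -88*((-5 - 4*(-6)) + 113) = -88*((-5 + 24) + 113) = -88*(19 + 113) = -88*132 = -11616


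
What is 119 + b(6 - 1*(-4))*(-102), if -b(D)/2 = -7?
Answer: -1309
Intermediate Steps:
b(D) = 14 (b(D) = -2*(-7) = 14)
119 + b(6 - 1*(-4))*(-102) = 119 + 14*(-102) = 119 - 1428 = -1309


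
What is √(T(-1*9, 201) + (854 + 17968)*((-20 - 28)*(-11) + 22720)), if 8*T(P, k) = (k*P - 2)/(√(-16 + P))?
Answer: √(175029542400 + 18110*I)/20 ≈ 20918.0 + 0.0010822*I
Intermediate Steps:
T(P, k) = (-2 + P*k)/(8*√(-16 + P)) (T(P, k) = ((k*P - 2)/(√(-16 + P)))/8 = ((P*k - 2)/√(-16 + P))/8 = ((-2 + P*k)/√(-16 + P))/8 = (-2 + P*k)/(8*√(-16 + P)))
√(T(-1*9, 201) + (854 + 17968)*((-20 - 28)*(-11) + 22720)) = √((-2 - 1*9*201)/(8*√(-16 - 1*9)) + (854 + 17968)*((-20 - 28)*(-11) + 22720)) = √((-2 - 9*201)/(8*√(-16 - 9)) + 18822*(-48*(-11) + 22720)) = √((-2 - 1809)/(8*√(-25)) + 18822*(528 + 22720)) = √((⅛)*(-I/5)*(-1811) + 18822*23248) = √(1811*I/40 + 437573856) = √(437573856 + 1811*I/40)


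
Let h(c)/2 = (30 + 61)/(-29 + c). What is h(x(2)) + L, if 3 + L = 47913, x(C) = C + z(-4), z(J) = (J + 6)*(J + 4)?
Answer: 1293388/27 ≈ 47903.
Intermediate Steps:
z(J) = (4 + J)*(6 + J) (z(J) = (6 + J)*(4 + J) = (4 + J)*(6 + J))
x(C) = C (x(C) = C + (24 + (-4)² + 10*(-4)) = C + (24 + 16 - 40) = C + 0 = C)
L = 47910 (L = -3 + 47913 = 47910)
h(c) = 182/(-29 + c) (h(c) = 2*((30 + 61)/(-29 + c)) = 2*(91/(-29 + c)) = 182/(-29 + c))
h(x(2)) + L = 182/(-29 + 2) + 47910 = 182/(-27) + 47910 = 182*(-1/27) + 47910 = -182/27 + 47910 = 1293388/27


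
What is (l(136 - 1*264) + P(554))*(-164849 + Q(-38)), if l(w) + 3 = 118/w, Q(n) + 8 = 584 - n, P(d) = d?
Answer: -5781893175/64 ≈ -9.0342e+7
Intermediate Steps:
Q(n) = 576 - n (Q(n) = -8 + (584 - n) = 576 - n)
l(w) = -3 + 118/w
(l(136 - 1*264) + P(554))*(-164849 + Q(-38)) = ((-3 + 118/(136 - 1*264)) + 554)*(-164849 + (576 - 1*(-38))) = ((-3 + 118/(136 - 264)) + 554)*(-164849 + (576 + 38)) = ((-3 + 118/(-128)) + 554)*(-164849 + 614) = ((-3 + 118*(-1/128)) + 554)*(-164235) = ((-3 - 59/64) + 554)*(-164235) = (-251/64 + 554)*(-164235) = (35205/64)*(-164235) = -5781893175/64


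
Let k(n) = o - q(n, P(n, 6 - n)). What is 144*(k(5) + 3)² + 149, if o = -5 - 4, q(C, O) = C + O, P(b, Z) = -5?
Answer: 5333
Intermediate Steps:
o = -9
k(n) = -4 - n (k(n) = -9 - (n - 5) = -9 - (-5 + n) = -9 + (5 - n) = -4 - n)
144*(k(5) + 3)² + 149 = 144*((-4 - 1*5) + 3)² + 149 = 144*((-4 - 5) + 3)² + 149 = 144*(-9 + 3)² + 149 = 144*(-6)² + 149 = 144*36 + 149 = 5184 + 149 = 5333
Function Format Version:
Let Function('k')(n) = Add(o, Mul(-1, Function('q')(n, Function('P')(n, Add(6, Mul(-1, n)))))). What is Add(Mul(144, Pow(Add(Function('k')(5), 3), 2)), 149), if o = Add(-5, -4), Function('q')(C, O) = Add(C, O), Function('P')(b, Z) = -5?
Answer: 5333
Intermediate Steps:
o = -9
Function('k')(n) = Add(-4, Mul(-1, n)) (Function('k')(n) = Add(-9, Mul(-1, Add(n, -5))) = Add(-9, Mul(-1, Add(-5, n))) = Add(-9, Add(5, Mul(-1, n))) = Add(-4, Mul(-1, n)))
Add(Mul(144, Pow(Add(Function('k')(5), 3), 2)), 149) = Add(Mul(144, Pow(Add(Add(-4, Mul(-1, 5)), 3), 2)), 149) = Add(Mul(144, Pow(Add(Add(-4, -5), 3), 2)), 149) = Add(Mul(144, Pow(Add(-9, 3), 2)), 149) = Add(Mul(144, Pow(-6, 2)), 149) = Add(Mul(144, 36), 149) = Add(5184, 149) = 5333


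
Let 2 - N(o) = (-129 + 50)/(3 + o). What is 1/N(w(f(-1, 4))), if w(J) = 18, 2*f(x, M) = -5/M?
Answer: 21/121 ≈ 0.17355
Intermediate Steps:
f(x, M) = -5/(2*M) (f(x, M) = (-5/M)/2 = -5/(2*M))
N(o) = 2 + 79/(3 + o) (N(o) = 2 - (-129 + 50)/(3 + o) = 2 - (-79)/(3 + o) = 2 + 79/(3 + o))
1/N(w(f(-1, 4))) = 1/((85 + 2*18)/(3 + 18)) = 1/((85 + 36)/21) = 1/((1/21)*121) = 1/(121/21) = 21/121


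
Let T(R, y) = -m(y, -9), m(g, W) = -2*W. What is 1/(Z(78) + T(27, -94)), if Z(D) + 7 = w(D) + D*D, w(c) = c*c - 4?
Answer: 1/12139 ≈ 8.2379e-5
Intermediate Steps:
w(c) = -4 + c² (w(c) = c² - 4 = -4 + c²)
T(R, y) = -18 (T(R, y) = -(-2)*(-9) = -1*18 = -18)
Z(D) = -11 + 2*D² (Z(D) = -7 + ((-4 + D²) + D*D) = -7 + ((-4 + D²) + D²) = -7 + (-4 + 2*D²) = -11 + 2*D²)
1/(Z(78) + T(27, -94)) = 1/((-11 + 2*78²) - 18) = 1/((-11 + 2*6084) - 18) = 1/((-11 + 12168) - 18) = 1/(12157 - 18) = 1/12139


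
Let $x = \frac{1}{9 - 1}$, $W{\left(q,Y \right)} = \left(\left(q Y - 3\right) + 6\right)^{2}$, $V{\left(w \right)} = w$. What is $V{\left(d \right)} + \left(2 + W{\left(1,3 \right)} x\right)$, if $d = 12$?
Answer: $\frac{37}{2} \approx 18.5$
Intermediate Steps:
$W{\left(q,Y \right)} = \left(3 + Y q\right)^{2}$ ($W{\left(q,Y \right)} = \left(\left(Y q - 3\right) + 6\right)^{2} = \left(\left(-3 + Y q\right) + 6\right)^{2} = \left(3 + Y q\right)^{2}$)
$x = \frac{1}{8} \approx 0.125$
$V{\left(d \right)} + \left(2 + W{\left(1,3 \right)} x\right) = 12 + \left(2 + \left(3 + 3 \cdot 1\right)^{2} \cdot \frac{1}{8}\right) = 12 + \left(2 + \left(3 + 3\right)^{2} \cdot \frac{1}{8}\right) = 12 + \left(2 + 6^{2} \cdot \frac{1}{8}\right) = 12 + \left(2 + 36 \cdot \frac{1}{8}\right) = 12 + \left(2 + \frac{9}{2}\right) = 12 + \frac{13}{2} = \frac{37}{2}$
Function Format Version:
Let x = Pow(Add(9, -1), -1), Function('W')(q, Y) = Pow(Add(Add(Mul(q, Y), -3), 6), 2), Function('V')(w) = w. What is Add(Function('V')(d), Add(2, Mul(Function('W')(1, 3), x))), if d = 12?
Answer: Rational(37, 2) ≈ 18.500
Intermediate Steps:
Function('W')(q, Y) = Pow(Add(3, Mul(Y, q)), 2) (Function('W')(q, Y) = Pow(Add(Add(Mul(Y, q), -3), 6), 2) = Pow(Add(Add(-3, Mul(Y, q)), 6), 2) = Pow(Add(3, Mul(Y, q)), 2))
x = Rational(1, 8) (x = Pow(8, -1) = Rational(1, 8) ≈ 0.12500)
Add(Function('V')(d), Add(2, Mul(Function('W')(1, 3), x))) = Add(12, Add(2, Mul(Pow(Add(3, Mul(3, 1)), 2), Rational(1, 8)))) = Add(12, Add(2, Mul(Pow(Add(3, 3), 2), Rational(1, 8)))) = Add(12, Add(2, Mul(Pow(6, 2), Rational(1, 8)))) = Add(12, Add(2, Mul(36, Rational(1, 8)))) = Add(12, Add(2, Rational(9, 2))) = Add(12, Rational(13, 2)) = Rational(37, 2)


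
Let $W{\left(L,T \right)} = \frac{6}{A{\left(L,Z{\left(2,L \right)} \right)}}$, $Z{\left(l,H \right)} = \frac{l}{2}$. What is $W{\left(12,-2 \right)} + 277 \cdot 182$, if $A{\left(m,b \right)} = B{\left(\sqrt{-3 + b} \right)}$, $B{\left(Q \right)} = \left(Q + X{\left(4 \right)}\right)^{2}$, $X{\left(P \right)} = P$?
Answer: $\frac{- 352901 i + 201656 \sqrt{2}}{- 7 i + 4 \sqrt{2}} \approx 50414.0 - 0.20952 i$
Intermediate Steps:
$Z{\left(l,H \right)} = \frac{l}{2}$ ($Z{\left(l,H \right)} = l \frac{1}{2} = \frac{l}{2}$)
$B{\left(Q \right)} = \left(4 + Q\right)^{2}$ ($B{\left(Q \right)} = \left(Q + 4\right)^{2} = \left(4 + Q\right)^{2}$)
$A{\left(m,b \right)} = \left(4 + \sqrt{-3 + b}\right)^{2}$
$W{\left(L,T \right)} = \frac{6}{\left(4 + i \sqrt{2}\right)^{2}}$ ($W{\left(L,T \right)} = \frac{6}{\left(4 + \sqrt{-3 + \frac{1}{2} \cdot 2}\right)^{2}} = \frac{6}{\left(4 + \sqrt{-3 + 1}\right)^{2}} = \frac{6}{\left(4 + \sqrt{-2}\right)^{2}} = \frac{6}{\left(4 + i \sqrt{2}\right)^{2}}$)
$W{\left(12,-2 \right)} + 277 \cdot 182 = \frac{6}{\left(4 + i \sqrt{2}\right)^{2}} + 277 \cdot 182 = \frac{6}{\left(4 + i \sqrt{2}\right)^{2}} + 50414 = 50414 + \frac{6}{\left(4 + i \sqrt{2}\right)^{2}}$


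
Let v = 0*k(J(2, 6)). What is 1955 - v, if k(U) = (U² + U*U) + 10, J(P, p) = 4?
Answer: 1955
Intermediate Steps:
k(U) = 10 + 2*U² (k(U) = (U² + U²) + 10 = 2*U² + 10 = 10 + 2*U²)
v = 0 (v = 0*(10 + 2*4²) = 0*(10 + 2*16) = 0*(10 + 32) = 0*42 = 0)
1955 - v = 1955 - 1*0 = 1955 + 0 = 1955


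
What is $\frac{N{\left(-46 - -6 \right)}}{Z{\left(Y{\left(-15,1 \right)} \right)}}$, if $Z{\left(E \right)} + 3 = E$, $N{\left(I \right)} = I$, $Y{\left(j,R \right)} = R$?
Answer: $20$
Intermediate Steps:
$Z{\left(E \right)} = -3 + E$
$\frac{N{\left(-46 - -6 \right)}}{Z{\left(Y{\left(-15,1 \right)} \right)}} = \frac{-46 - -6}{-3 + 1} = \frac{-46 + 6}{-2} = \left(-40\right) \left(- \frac{1}{2}\right) = 20$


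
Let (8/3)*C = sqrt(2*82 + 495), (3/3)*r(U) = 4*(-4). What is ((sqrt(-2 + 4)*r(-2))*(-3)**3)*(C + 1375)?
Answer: 162*sqrt(1318) + 594000*sqrt(2) ≈ 8.4592e+5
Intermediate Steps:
r(U) = -16 (r(U) = 4*(-4) = -16)
C = 3*sqrt(659)/8 (C = 3*sqrt(2*82 + 495)/8 = 3*sqrt(164 + 495)/8 = 3*sqrt(659)/8 ≈ 9.6266)
((sqrt(-2 + 4)*r(-2))*(-3)**3)*(C + 1375) = ((sqrt(-2 + 4)*(-16))*(-3)**3)*(3*sqrt(659)/8 + 1375) = ((sqrt(2)*(-16))*(-27))*(1375 + 3*sqrt(659)/8) = (-16*sqrt(2)*(-27))*(1375 + 3*sqrt(659)/8) = (432*sqrt(2))*(1375 + 3*sqrt(659)/8) = 432*sqrt(2)*(1375 + 3*sqrt(659)/8)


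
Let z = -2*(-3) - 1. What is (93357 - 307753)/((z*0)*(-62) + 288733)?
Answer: -214396/288733 ≈ -0.74254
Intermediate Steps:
z = 5 (z = 6 - 1 = 5)
(93357 - 307753)/((z*0)*(-62) + 288733) = (93357 - 307753)/((5*0)*(-62) + 288733) = -214396/(0*(-62) + 288733) = -214396/(0 + 288733) = -214396/288733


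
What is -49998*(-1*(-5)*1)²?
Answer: -1249950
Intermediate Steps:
-49998*(-1*(-5)*1)² = -49998*(5*1)² = -49998*5² = -49998*25 = -1249950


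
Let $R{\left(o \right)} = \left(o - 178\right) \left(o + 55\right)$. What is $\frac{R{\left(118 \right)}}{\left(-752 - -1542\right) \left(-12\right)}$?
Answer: $\frac{173}{158} \approx 1.0949$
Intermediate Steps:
$R{\left(o \right)} = \left(-178 + o\right) \left(55 + o\right)$
$\frac{R{\left(118 \right)}}{\left(-752 - -1542\right) \left(-12\right)} = \frac{-9790 + 118^{2} - 14514}{\left(-752 - -1542\right) \left(-12\right)} = \frac{-9790 + 13924 - 14514}{\left(-752 + 1542\right) \left(-12\right)} = - \frac{10380}{790 \left(-12\right)} = - \frac{10380}{-9480} = \left(-10380\right) \left(- \frac{1}{9480}\right) = \frac{173}{158}$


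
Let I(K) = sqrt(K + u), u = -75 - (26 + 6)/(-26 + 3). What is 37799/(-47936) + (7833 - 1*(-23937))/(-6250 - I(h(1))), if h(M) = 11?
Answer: (-226794*sqrt(230) + 20230460405*I)/(47936*(-71875*I + 6*sqrt(230))) ≈ -5.8717 + 0.0064354*I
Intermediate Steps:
u = -1693/23 (u = -75 - 32/(-23) = -75 - 32*(-1)/23 = -75 - 1*(-32/23) = -75 + 32/23 = -1693/23 ≈ -73.609)
I(K) = sqrt(-1693/23 + K) (I(K) = sqrt(K - 1693/23) = sqrt(-1693/23 + K))
37799/(-47936) + (7833 - 1*(-23937))/(-6250 - I(h(1))) = 37799/(-47936) + (7833 - 1*(-23937))/(-6250 - sqrt(-38939 + 529*11)/23) = 37799*(-1/47936) + (7833 + 23937)/(-6250 - sqrt(-38939 + 5819)/23) = -37799/47936 + 31770/(-6250 - sqrt(-33120)/23) = -37799/47936 + 31770/(-6250 - 12*I*sqrt(230)/23)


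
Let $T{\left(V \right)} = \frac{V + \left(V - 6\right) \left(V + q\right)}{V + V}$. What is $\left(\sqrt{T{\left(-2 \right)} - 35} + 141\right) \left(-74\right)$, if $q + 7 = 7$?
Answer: $-10434 - 37 i \sqrt{154} \approx -10434.0 - 459.16 i$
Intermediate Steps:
$q = 0$ ($q = -7 + 7 = 0$)
$T{\left(V \right)} = \frac{V + V \left(-6 + V\right)}{2 V}$ ($T{\left(V \right)} = \frac{V + \left(V - 6\right) \left(V + 0\right)}{V + V} = \frac{V + \left(-6 + V\right) V}{2 V} = \left(V + V \left(-6 + V\right)\right) \frac{1}{2 V} = \frac{V + V \left(-6 + V\right)}{2 V}$)
$\left(\sqrt{T{\left(-2 \right)} - 35} + 141\right) \left(-74\right) = \left(\sqrt{\left(- \frac{5}{2} + \frac{1}{2} \left(-2\right)\right) - 35} + 141\right) \left(-74\right) = \left(\sqrt{\left(- \frac{5}{2} - 1\right) - 35} + 141\right) \left(-74\right) = \left(\sqrt{- \frac{7}{2} - 35} + 141\right) \left(-74\right) = \left(\sqrt{- \frac{77}{2}} + 141\right) \left(-74\right) = \left(\frac{i \sqrt{154}}{2} + 141\right) \left(-74\right) = \left(141 + \frac{i \sqrt{154}}{2}\right) \left(-74\right) = -10434 - 37 i \sqrt{154}$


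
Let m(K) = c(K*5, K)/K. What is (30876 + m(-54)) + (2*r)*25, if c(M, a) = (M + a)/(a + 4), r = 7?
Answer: 780647/25 ≈ 31226.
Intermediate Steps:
c(M, a) = (M + a)/(4 + a)
m(K) = 6/(4 + K) (m(K) = ((K*5 + K)/(4 + K))/K = ((5*K + K)/(4 + K))/K = ((6*K)/(4 + K))/K = (6*K/(4 + K))/K = 6/(4 + K))
(30876 + m(-54)) + (2*r)*25 = (30876 + 6/(4 - 54)) + (2*7)*25 = (30876 + 6/(-50)) + 14*25 = (30876 + 6*(-1/50)) + 350 = (30876 - 3/25) + 350 = 771897/25 + 350 = 780647/25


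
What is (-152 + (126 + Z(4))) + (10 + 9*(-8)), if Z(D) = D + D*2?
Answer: -76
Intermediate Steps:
Z(D) = 3*D (Z(D) = D + 2*D = 3*D)
(-152 + (126 + Z(4))) + (10 + 9*(-8)) = (-152 + (126 + 3*4)) + (10 + 9*(-8)) = (-152 + (126 + 12)) + (10 - 72) = (-152 + 138) - 62 = -14 - 62 = -76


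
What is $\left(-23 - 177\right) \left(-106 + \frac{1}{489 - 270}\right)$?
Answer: $\frac{4642600}{219} \approx 21199.0$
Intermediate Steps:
$\left(-23 - 177\right) \left(-106 + \frac{1}{489 - 270}\right) = - 200 \left(-106 + \frac{1}{489 - 270}\right) = - 200 \left(-106 + \frac{1}{219}\right) = \left(-200\right) \left(- \frac{23213}{219}\right) = \frac{4642600}{219}$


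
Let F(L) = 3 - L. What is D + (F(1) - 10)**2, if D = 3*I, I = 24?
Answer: 136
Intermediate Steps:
D = 72 (D = 3*24 = 72)
D + (F(1) - 10)**2 = 72 + ((3 - 1*1) - 10)**2 = 72 + ((3 - 1) - 10)**2 = 72 + (2 - 10)**2 = 72 + (-8)**2 = 72 + 64 = 136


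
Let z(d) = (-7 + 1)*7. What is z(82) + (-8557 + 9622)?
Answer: 1023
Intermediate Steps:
z(d) = -42 (z(d) = -6*7 = -42)
z(82) + (-8557 + 9622) = -42 + (-8557 + 9622) = -42 + 1065 = 1023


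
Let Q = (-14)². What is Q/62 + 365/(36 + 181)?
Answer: 1051/217 ≈ 4.8433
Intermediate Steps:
Q = 196
Q/62 + 365/(36 + 181) = 196/62 + 365/(36 + 181) = 196*(1/62) + 365/217 = 98/31 + 365*(1/217) = 98/31 + 365/217 = 1051/217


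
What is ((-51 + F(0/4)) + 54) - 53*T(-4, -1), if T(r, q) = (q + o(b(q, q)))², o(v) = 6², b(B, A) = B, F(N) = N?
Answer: -64922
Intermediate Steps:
o(v) = 36
T(r, q) = (36 + q)² (T(r, q) = (q + 36)² = (36 + q)²)
((-51 + F(0/4)) + 54) - 53*T(-4, -1) = ((-51 + 0/4) + 54) - 53*(36 - 1)² = ((-51 + 0*(¼)) + 54) - 53*35² = ((-51 + 0) + 54) - 53*1225 = (-51 + 54) - 64925 = 3 - 64925 = -64922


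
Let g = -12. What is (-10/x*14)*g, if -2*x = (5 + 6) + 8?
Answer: -3360/19 ≈ -176.84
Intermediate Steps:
x = -19/2 (x = -((5 + 6) + 8)/2 = -(11 + 8)/2 = -½*19 = -19/2 ≈ -9.5000)
(-10/x*14)*g = (-10/(-19/2)*14)*(-12) = (-10*(-2/19)*14)*(-12) = ((20/19)*14)*(-12) = (280/19)*(-12) = -3360/19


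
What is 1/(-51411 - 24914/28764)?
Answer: -14382/739405459 ≈ -1.9451e-5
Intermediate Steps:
1/(-51411 - 24914/28764) = 1/(-51411 - 24914*1/28764) = 1/(-51411 - 12457/14382) = 1/(-739405459/14382) = -14382/739405459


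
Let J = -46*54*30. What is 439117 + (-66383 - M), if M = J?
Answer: 447254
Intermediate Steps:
J = -74520 (J = -2484*30 = -74520)
M = -74520
439117 + (-66383 - M) = 439117 + (-66383 - 1*(-74520)) = 439117 + (-66383 + 74520) = 439117 + 8137 = 447254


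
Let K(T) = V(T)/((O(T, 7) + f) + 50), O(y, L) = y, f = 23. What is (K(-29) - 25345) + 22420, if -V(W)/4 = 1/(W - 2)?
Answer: -997424/341 ≈ -2925.0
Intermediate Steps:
V(W) = -4/(-2 + W) (V(W) = -4/(W - 2) = -4/(-2 + W))
K(T) = -4/((-2 + T)*(73 + T)) (K(T) = (-4/(-2 + T))/((T + 23) + 50) = (-4/(-2 + T))/((23 + T) + 50) = (-4/(-2 + T))/(73 + T) = -4/((-2 + T)*(73 + T)))
(K(-29) - 25345) + 22420 = (-4/((-2 - 29)*(73 - 29)) - 25345) + 22420 = (-4/(-31*44) - 25345) + 22420 = (-4*(-1/31)*1/44 - 25345) + 22420 = (1/341 - 25345) + 22420 = -8642644/341 + 22420 = -997424/341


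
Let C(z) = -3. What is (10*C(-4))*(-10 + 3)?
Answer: 210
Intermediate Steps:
(10*C(-4))*(-10 + 3) = (10*(-3))*(-10 + 3) = -30*(-7) = 210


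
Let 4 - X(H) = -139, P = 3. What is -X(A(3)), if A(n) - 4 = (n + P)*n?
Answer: -143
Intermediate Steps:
A(n) = 4 + n*(3 + n) (A(n) = 4 + (n + 3)*n = 4 + (3 + n)*n = 4 + n*(3 + n))
X(H) = 143 (X(H) = 4 - 1*(-139) = 4 + 139 = 143)
-X(A(3)) = -1*143 = -143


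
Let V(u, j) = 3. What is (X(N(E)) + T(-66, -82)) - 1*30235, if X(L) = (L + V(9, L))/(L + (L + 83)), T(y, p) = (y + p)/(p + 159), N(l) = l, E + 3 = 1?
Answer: -183931120/6083 ≈ -30237.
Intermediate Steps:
E = -2 (E = -3 + 1 = -2)
T(y, p) = (p + y)/(159 + p)
X(L) = (3 + L)/(83 + 2*L) (X(L) = (L + 3)/(L + (L + 83)) = (3 + L)/(L + (83 + L)) = (3 + L)/(83 + 2*L))
(X(N(E)) + T(-66, -82)) - 1*30235 = ((3 - 2)/(83 + 2*(-2)) + (-82 - 66)/(159 - 82)) - 1*30235 = (1/(83 - 4) - 148/77) - 30235 = (1/79 + (1/77)*(-148)) - 30235 = ((1/79)*1 - 148/77) - 30235 = (1/79 - 148/77) - 30235 = -11615/6083 - 30235 = -183931120/6083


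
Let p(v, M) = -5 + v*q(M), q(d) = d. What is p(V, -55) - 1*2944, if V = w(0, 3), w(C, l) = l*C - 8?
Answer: -2509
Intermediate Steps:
w(C, l) = -8 + C*l (w(C, l) = C*l - 8 = -8 + C*l)
V = -8 (V = -8 + 0*3 = -8 + 0 = -8)
p(v, M) = -5 + M*v (p(v, M) = -5 + v*M = -5 + M*v)
p(V, -55) - 1*2944 = (-5 - 55*(-8)) - 1*2944 = (-5 + 440) - 2944 = 435 - 2944 = -2509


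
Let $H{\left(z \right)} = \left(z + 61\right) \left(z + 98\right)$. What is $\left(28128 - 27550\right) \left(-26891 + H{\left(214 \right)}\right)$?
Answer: $34049402$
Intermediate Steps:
$H{\left(z \right)} = \left(61 + z\right) \left(98 + z\right)$
$\left(28128 - 27550\right) \left(-26891 + H{\left(214 \right)}\right) = \left(28128 - 27550\right) \left(-26891 + \left(5978 + 214^{2} + 159 \cdot 214\right)\right) = 578 \left(-26891 + \left(5978 + 45796 + 34026\right)\right) = 578 \left(-26891 + 85800\right) = 578 \cdot 58909 = 34049402$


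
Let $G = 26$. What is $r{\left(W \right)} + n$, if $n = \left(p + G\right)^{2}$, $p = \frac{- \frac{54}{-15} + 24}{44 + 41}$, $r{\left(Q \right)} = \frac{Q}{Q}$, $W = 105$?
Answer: $\frac{125351969}{180625} \approx 693.99$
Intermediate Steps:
$r{\left(Q \right)} = 1$
$p = \frac{138}{425}$ ($p = \frac{\left(-54\right) \left(- \frac{1}{15}\right) + 24}{85} = \left(\frac{18}{5} + 24\right) \frac{1}{85} = \frac{138}{5} \cdot \frac{1}{85} = \frac{138}{425} \approx 0.32471$)
$n = \frac{125171344}{180625}$ ($n = \left(\frac{138}{425} + 26\right)^{2} = \left(\frac{11188}{425}\right)^{2} = \frac{125171344}{180625} \approx 692.99$)
$r{\left(W \right)} + n = 1 + \frac{125171344}{180625} = \frac{125351969}{180625}$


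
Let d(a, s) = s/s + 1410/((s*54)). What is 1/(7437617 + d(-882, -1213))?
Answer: 10917/81196475471 ≈ 1.3445e-7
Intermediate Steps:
d(a, s) = 1 + 235/(9*s) (d(a, s) = 1 + 1410/((54*s)) = 1 + 1410*(1/(54*s)) = 1 + 235/(9*s))
1/(7437617 + d(-882, -1213)) = 1/(7437617 + (235/9 - 1213)/(-1213)) = 1/(7437617 - 1/1213*(-10682/9)) = 1/(7437617 + 10682/10917) = 1/(81196475471/10917) = 10917/81196475471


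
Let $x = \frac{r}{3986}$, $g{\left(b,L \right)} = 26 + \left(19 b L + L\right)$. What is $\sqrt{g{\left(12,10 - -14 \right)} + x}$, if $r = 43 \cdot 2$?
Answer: $\frac{9 \sqrt{270786917}}{1993} \approx 74.31$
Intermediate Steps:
$r = 86$
$g{\left(b,L \right)} = 26 + L + 19 L b$ ($g{\left(b,L \right)} = 26 + \left(19 L b + L\right) = 26 + \left(L + 19 L b\right) = 26 + L + 19 L b$)
$x = \frac{43}{1993}$ ($x = \frac{86}{3986} = 86 \cdot \frac{1}{3986} = \frac{43}{1993} \approx 0.021576$)
$\sqrt{g{\left(12,10 - -14 \right)} + x} = \sqrt{\left(26 + \left(10 - -14\right) + 19 \left(10 - -14\right) 12\right) + \frac{43}{1993}} = \sqrt{\left(26 + \left(10 + 14\right) + 19 \left(10 + 14\right) 12\right) + \frac{43}{1993}} = \sqrt{\left(26 + 24 + 19 \cdot 24 \cdot 12\right) + \frac{43}{1993}} = \sqrt{\left(26 + 24 + 5472\right) + \frac{43}{1993}} = \sqrt{5522 + \frac{43}{1993}} = \sqrt{\frac{11005389}{1993}} = \frac{9 \sqrt{270786917}}{1993}$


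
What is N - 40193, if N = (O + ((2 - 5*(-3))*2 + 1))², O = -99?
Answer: -36097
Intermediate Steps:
N = 4096 (N = (-99 + ((2 - 5*(-3))*2 + 1))² = (-99 + ((2 + 15)*2 + 1))² = (-99 + (17*2 + 1))² = (-99 + (34 + 1))² = (-99 + 35)² = (-64)² = 4096)
N - 40193 = 4096 - 40193 = -36097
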